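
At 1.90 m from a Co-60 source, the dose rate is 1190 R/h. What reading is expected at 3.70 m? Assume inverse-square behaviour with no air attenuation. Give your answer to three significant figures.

314 R/h

Using I₁d₁² = I₂d₂², the rate at 3.70 m is
(1.90/3.70)² = 0.2637, so 1190 × 0.2637 = 313.8 R/h.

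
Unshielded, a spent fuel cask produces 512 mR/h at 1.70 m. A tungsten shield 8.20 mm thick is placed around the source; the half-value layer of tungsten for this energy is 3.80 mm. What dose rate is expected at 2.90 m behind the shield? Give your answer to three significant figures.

Distance alone: 512 × (1.70/2.90)² = 512 × 0.3436 = 175.9 mR/h.
Shield: 8.20/3.80 = 2.158 half-value layers → attenuation 2^(−2.158) = 0.2241.
Combined: 175.9 × 0.2241 = 39.42 mR/h.

39.4 mR/h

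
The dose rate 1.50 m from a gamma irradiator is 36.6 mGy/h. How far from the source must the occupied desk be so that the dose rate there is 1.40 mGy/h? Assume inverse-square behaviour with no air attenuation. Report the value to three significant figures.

Since intensity falls as 1/r², d₂ = d₁·√(I₁/I₂).
I₁/I₂ = 36.6/1.40 = 26.14, so d₂ = 1.50 × √26.14 = 7.669 m.

7.67 m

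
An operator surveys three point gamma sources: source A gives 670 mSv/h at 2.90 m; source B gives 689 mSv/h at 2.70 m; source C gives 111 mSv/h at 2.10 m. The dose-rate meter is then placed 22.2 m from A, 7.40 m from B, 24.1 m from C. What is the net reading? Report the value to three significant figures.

104 mSv/h

Each source contributes Iᵢ·(dᵢ/rᵢ)²; contributions add.
A: 670 × (2.90/22.2)² = 11.43 mSv/h
B: 689 × (2.70/7.40)² = 91.72 mSv/h
C: 111 × (2.10/24.1)² = 0.8428 mSv/h
Total = 11.43 + 91.72 + 0.8428 = 104.0 mSv/h.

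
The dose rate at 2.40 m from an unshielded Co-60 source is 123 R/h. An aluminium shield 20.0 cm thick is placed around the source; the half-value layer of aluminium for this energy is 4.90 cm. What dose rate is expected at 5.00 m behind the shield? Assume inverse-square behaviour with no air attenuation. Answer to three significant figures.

Distance alone: (2.40/5.00)² = 0.2304, so 123 × 0.2304 = 28.34 R/h.
Shield: 20.0/4.90 = 4.082 half-value layers → attenuation 2^(−4.082) = 0.05905.
Combined: 28.34 × 0.05905 = 1.673 R/h.

1.67 R/h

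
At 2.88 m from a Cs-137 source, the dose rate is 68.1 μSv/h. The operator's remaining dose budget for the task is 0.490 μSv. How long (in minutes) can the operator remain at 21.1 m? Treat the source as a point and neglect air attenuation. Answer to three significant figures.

23.2 min

Using I₁d₁² = I₂d₂², rate at 21.1 m:
(2.88/21.1)² = 0.01863, so 68.1 × 0.01863 = 1.269 μSv/h.
Stay time = 0.490 μSv ÷ 1.269 μSv/h = 0.3861 h = 23.17 min.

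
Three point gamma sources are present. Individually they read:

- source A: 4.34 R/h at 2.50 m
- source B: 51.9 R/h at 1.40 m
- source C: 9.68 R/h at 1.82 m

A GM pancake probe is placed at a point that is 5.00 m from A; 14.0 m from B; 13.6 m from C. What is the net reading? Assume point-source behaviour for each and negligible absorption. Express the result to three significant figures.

Each source contributes Iᵢ·(dᵢ/rᵢ)²; contributions add.
A: 4.34 × (2.50/5.00)² = 1.085 R/h
B: 51.9 × (1.40/14.0)² = 0.5190 R/h
C: 9.68 × (1.82/13.6)² = 0.1734 R/h
Total = 1.085 + 0.5190 + 0.1734 = 1.777 R/h.

1.78 R/h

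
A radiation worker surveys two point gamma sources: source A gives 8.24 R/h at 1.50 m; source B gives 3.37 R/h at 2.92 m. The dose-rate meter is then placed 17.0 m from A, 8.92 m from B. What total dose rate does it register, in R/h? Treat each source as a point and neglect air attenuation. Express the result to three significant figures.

0.425 R/h

Each source contributes Iᵢ·(dᵢ/rᵢ)²; contributions add.
A: 8.24 × (1.50/17.0)² = 0.06415 R/h
B: 3.37 × (2.92/8.92)² = 0.3611 R/h
Total = 0.06415 + 0.3611 = 0.4252 R/h.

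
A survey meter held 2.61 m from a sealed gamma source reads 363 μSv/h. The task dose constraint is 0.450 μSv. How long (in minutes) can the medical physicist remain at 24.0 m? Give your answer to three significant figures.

Applying the 1/r² law, rate at 24.0 m:
363 × (2.61/24.0)² = 363 × 0.01183 = 4.294 μSv/h.
Stay time = 0.450 μSv ÷ 4.294 μSv/h = 0.1048 h = 6.288 min.

6.29 min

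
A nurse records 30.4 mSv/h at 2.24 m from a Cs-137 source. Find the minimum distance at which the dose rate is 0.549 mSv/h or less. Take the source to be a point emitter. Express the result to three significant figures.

16.7 m

Intensity scales as (d₁/d₂)², so d₂ = d₁·√(I₁/I₂).
I₁/I₂ = 30.4/0.549 = 55.37, so d₂ = 2.24 × √55.37 = 16.67 m.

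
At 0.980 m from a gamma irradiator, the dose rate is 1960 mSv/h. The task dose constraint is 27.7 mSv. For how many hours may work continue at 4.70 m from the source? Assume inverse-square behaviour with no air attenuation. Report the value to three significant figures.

0.325 h

Since intensity falls as 1/r², rate at 4.70 m:
(0.980/4.70)² = 0.04348, so 1960 × 0.04348 = 85.22 mSv/h.
Stay time = 27.7 mSv ÷ 85.22 mSv/h = 0.3250 h.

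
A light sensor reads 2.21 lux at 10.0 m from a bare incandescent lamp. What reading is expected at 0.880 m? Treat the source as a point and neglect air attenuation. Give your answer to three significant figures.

Applying the 1/r² law, the rate at 0.880 m is
(10.0/0.880)² = 129.1, so 2.21 × 129.1 = 285.3 lux.

285 lux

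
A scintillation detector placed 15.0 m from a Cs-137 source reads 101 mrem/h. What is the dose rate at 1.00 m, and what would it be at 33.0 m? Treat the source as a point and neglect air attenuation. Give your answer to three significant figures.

22700 mrem/h; 20.9 mrem/h

Since intensity falls as 1/r²,
At 1.00 m: (15.0/1.00)² = 225.0, so 101 × 225.0 = 22720 mrem/h
At 33.0 m: 22720 × (1.00/33.0)² = 22720 × 0.0009183 = 20.86 mrem/h.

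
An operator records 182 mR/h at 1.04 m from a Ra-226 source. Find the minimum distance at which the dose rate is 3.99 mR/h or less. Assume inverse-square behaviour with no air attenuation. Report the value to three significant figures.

7.02 m

Since intensity falls as 1/r², d₂ = d₁·√(I₁/I₂).
I₁/I₂ = 182/3.99 = 45.61, so d₂ = 1.04 × √45.61 = 7.024 m.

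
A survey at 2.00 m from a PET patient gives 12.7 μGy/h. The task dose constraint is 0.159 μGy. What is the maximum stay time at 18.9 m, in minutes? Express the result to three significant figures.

67.1 min

Intensity scales as (d₁/d₂)², so rate at 18.9 m:
(2.00/18.9)² = 0.01120, so 12.7 × 0.01120 = 0.1422 μGy/h.
Stay time = 0.159 μGy ÷ 0.1422 μGy/h = 1.118 h = 67.08 min.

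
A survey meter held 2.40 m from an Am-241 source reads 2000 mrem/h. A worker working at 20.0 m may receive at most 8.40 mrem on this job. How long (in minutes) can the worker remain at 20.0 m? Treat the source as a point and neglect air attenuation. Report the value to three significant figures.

Using I₁d₁² = I₂d₂², rate at 20.0 m:
(2.40/20.0)² = 0.01440, so 2000 × 0.01440 = 28.80 mrem/h.
Stay time = 8.40 mrem ÷ 28.80 mrem/h = 0.2917 h = 17.50 min.

17.5 min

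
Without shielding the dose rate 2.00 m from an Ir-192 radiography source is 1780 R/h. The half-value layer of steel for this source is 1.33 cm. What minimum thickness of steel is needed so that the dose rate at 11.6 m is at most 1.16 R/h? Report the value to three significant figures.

At 11.6 m, distance alone gives (2.00/11.6)² = 0.02973, so 1780 × 0.02973 = 52.92 R/h.
Further attenuation needed: 52.92/1.16 = 45.62.
n = log₂(45.62) = 5.512 half-value layers.
Thickness = 5.512 × 1.33 cm = 7.331 cm.

7.33 cm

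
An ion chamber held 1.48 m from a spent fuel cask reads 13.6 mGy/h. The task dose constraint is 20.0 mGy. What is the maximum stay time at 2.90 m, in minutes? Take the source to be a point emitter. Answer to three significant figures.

Applying the 1/r² law, rate at 2.90 m:
(1.48/2.90)² = 0.2605, so 13.6 × 0.2605 = 3.543 mGy/h.
Stay time = 20.0 mGy ÷ 3.543 mGy/h = 5.645 h = 338.7 min.

339 min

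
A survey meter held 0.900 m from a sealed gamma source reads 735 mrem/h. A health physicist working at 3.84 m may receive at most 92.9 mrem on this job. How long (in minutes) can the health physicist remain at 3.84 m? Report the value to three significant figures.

Since intensity falls as 1/r², rate at 3.84 m:
(0.900/3.84)² = 0.05493, so 735 × 0.05493 = 40.37 mrem/h.
Stay time = 92.9 mrem ÷ 40.37 mrem/h = 2.301 h = 138.1 min.

138 min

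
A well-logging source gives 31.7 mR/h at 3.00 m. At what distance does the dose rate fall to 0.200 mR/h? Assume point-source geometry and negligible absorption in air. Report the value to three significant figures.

37.8 m

Intensity scales as (d₁/d₂)², so d₂ = d₁·√(I₁/I₂).
I₁/I₂ = 31.7/0.200 = 158.5, so d₂ = 3.00 × √158.5 = 37.77 m.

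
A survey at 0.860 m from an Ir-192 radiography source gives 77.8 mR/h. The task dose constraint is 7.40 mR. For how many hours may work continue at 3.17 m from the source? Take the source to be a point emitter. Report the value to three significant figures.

Using I₁d₁² = I₂d₂², rate at 3.17 m:
77.8 × (0.860/3.17)² = 77.8 × 0.07360 = 5.726 mR/h.
Stay time = 7.40 mR ÷ 5.726 mR/h = 1.292 h.

1.29 h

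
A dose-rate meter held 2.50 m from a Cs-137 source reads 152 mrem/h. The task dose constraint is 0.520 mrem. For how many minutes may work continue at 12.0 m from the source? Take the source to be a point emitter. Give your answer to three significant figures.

4.73 min

Since intensity falls as 1/r², rate at 12.0 m:
(2.50/12.0)² = 0.04340, so 152 × 0.04340 = 6.597 mrem/h.
Stay time = 0.520 mrem ÷ 6.597 mrem/h = 0.07882 h = 4.729 min.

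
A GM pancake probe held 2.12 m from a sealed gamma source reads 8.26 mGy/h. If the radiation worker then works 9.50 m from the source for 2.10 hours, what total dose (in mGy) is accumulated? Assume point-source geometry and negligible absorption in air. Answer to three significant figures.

Using I₁d₁² = I₂d₂², rate at 9.50 m:
8.26 × (2.12/9.50)² = 8.26 × 0.04980 = 0.4113 mGy/h.
Dose = rate × time = 0.4113 mGy/h × 2.100 h = 0.8637 mGy.

0.864 mGy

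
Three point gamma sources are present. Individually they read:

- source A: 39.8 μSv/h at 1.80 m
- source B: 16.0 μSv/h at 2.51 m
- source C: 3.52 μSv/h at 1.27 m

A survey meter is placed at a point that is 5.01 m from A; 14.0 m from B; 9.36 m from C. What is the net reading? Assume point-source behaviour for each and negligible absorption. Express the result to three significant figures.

Each source contributes Iᵢ·(dᵢ/rᵢ)²; contributions add.
A: 39.8 × (1.80/5.01)² = 5.138 μSv/h
B: 16.0 × (2.51/14.0)² = 0.5143 μSv/h
C: 3.52 × (1.27/9.36)² = 0.06480 μSv/h
Total = 5.138 + 0.5143 + 0.06480 = 5.717 μSv/h.

5.72 μSv/h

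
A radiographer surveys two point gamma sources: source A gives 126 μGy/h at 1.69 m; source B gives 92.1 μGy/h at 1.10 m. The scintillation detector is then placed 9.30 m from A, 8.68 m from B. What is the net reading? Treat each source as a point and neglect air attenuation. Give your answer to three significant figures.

Each source contributes Iᵢ·(dᵢ/rᵢ)²; contributions add.
A: 126 × (1.69/9.30)² = 4.161 μGy/h
B: 92.1 × (1.10/8.68)² = 1.479 μGy/h
Total = 4.161 + 1.479 = 5.640 μGy/h.

5.64 μGy/h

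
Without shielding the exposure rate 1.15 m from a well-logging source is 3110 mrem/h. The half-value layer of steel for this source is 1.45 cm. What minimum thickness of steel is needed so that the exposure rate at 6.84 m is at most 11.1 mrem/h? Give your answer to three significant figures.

At 6.84 m, distance alone gives (1.15/6.84)² = 0.02827, so 3110 × 0.02827 = 87.92 mrem/h.
Further attenuation needed: 87.92/11.1 = 7.921.
n = log₂(7.921) = 2.986 half-value layers.
Thickness = 2.986 × 1.45 cm = 4.330 cm.

4.33 cm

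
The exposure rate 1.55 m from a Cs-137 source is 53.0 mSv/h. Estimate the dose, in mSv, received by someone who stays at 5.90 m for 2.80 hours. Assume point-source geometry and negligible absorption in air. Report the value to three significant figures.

By the inverse-square law, rate at 5.90 m:
53.0 × (1.55/5.90)² = 53.0 × 0.06902 = 3.658 mSv/h.
Dose = rate × time = 3.658 mSv/h × 2.800 h = 10.24 mSv.

10.2 mSv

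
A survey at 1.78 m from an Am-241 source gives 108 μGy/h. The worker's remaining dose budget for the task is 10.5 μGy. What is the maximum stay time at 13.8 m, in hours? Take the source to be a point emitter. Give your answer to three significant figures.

Since intensity falls as 1/r², rate at 13.8 m:
108 × (1.78/13.8)² = 108 × 0.01664 = 1.797 μGy/h.
Stay time = 10.5 μGy ÷ 1.797 μGy/h = 5.843 h.

5.84 h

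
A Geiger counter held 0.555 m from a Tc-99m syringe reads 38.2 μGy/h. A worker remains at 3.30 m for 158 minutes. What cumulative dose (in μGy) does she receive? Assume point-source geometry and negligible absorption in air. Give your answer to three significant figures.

2.85 μGy

Since intensity falls as 1/r², rate at 3.30 m:
(0.555/3.30)² = 0.02829, so 38.2 × 0.02829 = 1.081 μGy/h.
Dose = rate × time = 1.081 μGy/h × 2.633 h = 2.846 μGy.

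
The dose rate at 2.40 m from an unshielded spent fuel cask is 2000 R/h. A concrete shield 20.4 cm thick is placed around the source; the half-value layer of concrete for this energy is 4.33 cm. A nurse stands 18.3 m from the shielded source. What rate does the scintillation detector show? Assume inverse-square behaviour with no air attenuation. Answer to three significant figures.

Distance alone: (2.40/18.3)² = 0.01720, so 2000 × 0.01720 = 34.40 R/h.
Shield: 20.4/4.33 = 4.711 half-value layers → attenuation 2^(−4.711) = 0.03818.
Combined: 34.40 × 0.03818 = 1.313 R/h.

1.31 R/h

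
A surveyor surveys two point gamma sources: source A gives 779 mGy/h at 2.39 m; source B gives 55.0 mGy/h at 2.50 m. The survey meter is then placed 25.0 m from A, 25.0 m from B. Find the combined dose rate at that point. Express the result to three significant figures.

Each source contributes Iᵢ·(dᵢ/rᵢ)²; contributions add.
A: 779 × (2.39/25.0)² = 7.120 mGy/h
B: 55.0 × (2.50/25.0)² = 0.5500 mGy/h
Total = 7.120 + 0.5500 = 7.670 mGy/h.

7.67 mGy/h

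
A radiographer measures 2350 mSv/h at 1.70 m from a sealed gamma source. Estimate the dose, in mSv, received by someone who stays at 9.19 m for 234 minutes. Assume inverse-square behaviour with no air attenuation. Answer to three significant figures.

Applying the 1/r² law, rate at 9.19 m:
2350 × (1.70/9.19)² = 2350 × 0.03422 = 80.42 mSv/h.
Dose = rate × time = 80.42 mSv/h × 3.900 h = 313.6 mSv.

314 mSv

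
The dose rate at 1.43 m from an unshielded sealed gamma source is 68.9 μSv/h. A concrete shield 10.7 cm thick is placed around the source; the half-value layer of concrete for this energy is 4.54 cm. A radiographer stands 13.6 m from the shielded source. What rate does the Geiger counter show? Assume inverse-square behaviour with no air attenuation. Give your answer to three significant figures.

0.149 μSv/h

Distance alone: 68.9 × (1.43/13.6)² = 68.9 × 0.01106 = 0.7620 μSv/h.
Shield: 10.7/4.54 = 2.357 half-value layers → attenuation 2^(−2.357) = 0.1952.
Combined: 0.7620 × 0.1952 = 0.1487 μSv/h.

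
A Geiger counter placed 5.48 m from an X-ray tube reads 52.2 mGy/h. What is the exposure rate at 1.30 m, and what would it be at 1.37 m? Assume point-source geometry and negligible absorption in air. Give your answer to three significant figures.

By the inverse-square law,
At 1.30 m: 52.2 × (5.48/1.30)² = 52.2 × 17.77 = 927.6 mGy/h
At 1.37 m: (1.30/1.37)² = 0.9004, so 927.6 × 0.9004 = 835.2 mGy/h.

928 mGy/h; 835 mGy/h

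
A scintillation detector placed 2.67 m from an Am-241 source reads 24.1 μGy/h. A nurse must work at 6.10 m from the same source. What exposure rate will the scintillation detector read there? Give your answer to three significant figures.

4.62 μGy/h

Since intensity falls as 1/r², scaling from 2.67 m to 6.10 m:
24.1 × (2.67/6.10)² = 24.1 × 0.1916 = 4.618 μGy/h.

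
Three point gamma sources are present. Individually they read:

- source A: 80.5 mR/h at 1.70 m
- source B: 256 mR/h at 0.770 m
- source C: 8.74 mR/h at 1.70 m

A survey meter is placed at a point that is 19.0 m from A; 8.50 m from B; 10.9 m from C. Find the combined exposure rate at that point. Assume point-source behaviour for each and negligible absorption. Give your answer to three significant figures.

2.96 mR/h

By superposition, sum each source's inverse-square contribution:
A: 80.5 × (1.70/19.0)² = 0.6444 mR/h
B: 256 × (0.770/8.50)² = 2.101 mR/h
C: 8.74 × (1.70/10.9)² = 0.2126 mR/h
Total = 0.6444 + 2.101 + 0.2126 = 2.958 mR/h.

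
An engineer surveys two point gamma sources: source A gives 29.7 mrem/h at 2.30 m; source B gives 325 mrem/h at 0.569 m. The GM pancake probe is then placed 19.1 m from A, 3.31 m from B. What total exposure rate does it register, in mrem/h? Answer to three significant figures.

10.0 mrem/h

Each source contributes Iᵢ·(dᵢ/rᵢ)²; contributions add.
A: 29.7 × (2.30/19.1)² = 0.4307 mrem/h
B: 325 × (0.569/3.31)² = 9.604 mrem/h
Total = 0.4307 + 9.604 = 10.03 mrem/h.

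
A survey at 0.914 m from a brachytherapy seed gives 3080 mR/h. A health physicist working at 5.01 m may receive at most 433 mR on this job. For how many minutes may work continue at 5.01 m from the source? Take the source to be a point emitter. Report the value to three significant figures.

Intensity scales as (d₁/d₂)², so rate at 5.01 m:
3080 × (0.914/5.01)² = 3080 × 0.03328 = 102.5 mR/h.
Stay time = 433 mR ÷ 102.5 mR/h = 4.224 h = 253.4 min.

253 min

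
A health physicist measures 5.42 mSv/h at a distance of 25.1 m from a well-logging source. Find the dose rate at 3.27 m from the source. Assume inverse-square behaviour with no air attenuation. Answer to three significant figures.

Using I₁d₁² = I₂d₂², the rate at 3.27 m is
(25.1/3.27)² = 58.92, so 5.42 × 58.92 = 319.3 mSv/h.

319 mSv/h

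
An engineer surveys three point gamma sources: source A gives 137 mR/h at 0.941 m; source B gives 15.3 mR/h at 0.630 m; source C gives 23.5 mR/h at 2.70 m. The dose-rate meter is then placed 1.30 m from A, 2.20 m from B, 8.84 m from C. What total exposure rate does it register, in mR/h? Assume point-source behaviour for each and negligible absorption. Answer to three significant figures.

75.2 mR/h

By superposition, sum each source's inverse-square contribution:
A: 137 × (0.941/1.30)² = 71.78 mR/h
B: 15.3 × (0.630/2.20)² = 1.255 mR/h
C: 23.5 × (2.70/8.84)² = 2.192 mR/h
Total = 71.78 + 1.255 + 2.192 = 75.23 mR/h.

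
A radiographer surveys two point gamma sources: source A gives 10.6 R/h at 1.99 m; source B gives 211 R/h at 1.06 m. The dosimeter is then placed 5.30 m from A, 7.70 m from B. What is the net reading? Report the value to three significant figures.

Each source contributes Iᵢ·(dᵢ/rᵢ)²; contributions add.
A: 10.6 × (1.99/5.30)² = 1.494 R/h
B: 211 × (1.06/7.70)² = 3.999 R/h
Total = 1.494 + 3.999 = 5.493 R/h.

5.49 R/h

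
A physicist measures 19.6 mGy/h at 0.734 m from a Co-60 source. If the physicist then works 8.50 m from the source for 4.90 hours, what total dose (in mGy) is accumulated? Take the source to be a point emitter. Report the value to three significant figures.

0.716 mGy

Using I₁d₁² = I₂d₂², rate at 8.50 m:
19.6 × (0.734/8.50)² = 19.6 × 0.007457 = 0.1462 mGy/h.
Dose = rate × time = 0.1462 mGy/h × 4.900 h = 0.7164 mGy.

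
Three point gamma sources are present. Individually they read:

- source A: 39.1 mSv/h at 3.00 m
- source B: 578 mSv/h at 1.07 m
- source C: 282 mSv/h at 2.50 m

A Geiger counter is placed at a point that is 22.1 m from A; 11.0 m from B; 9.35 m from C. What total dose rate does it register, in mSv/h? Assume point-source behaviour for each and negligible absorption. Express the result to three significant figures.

Each source contributes Iᵢ·(dᵢ/rᵢ)²; contributions add.
A: 39.1 × (3.00/22.1)² = 0.7205 mSv/h
B: 578 × (1.07/11.0)² = 5.469 mSv/h
C: 282 × (2.50/9.35)² = 20.16 mSv/h
Total = 0.7205 + 5.469 + 20.16 = 26.35 mSv/h.

26.4 mSv/h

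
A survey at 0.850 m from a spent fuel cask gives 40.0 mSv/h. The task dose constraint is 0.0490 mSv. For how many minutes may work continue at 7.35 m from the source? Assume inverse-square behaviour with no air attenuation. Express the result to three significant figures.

5.50 min

Applying the 1/r² law, rate at 7.35 m:
40.0 × (0.850/7.35)² = 40.0 × 0.01337 = 0.5348 mSv/h.
Stay time = 0.0490 mSv ÷ 0.5348 mSv/h = 0.09162 h = 5.497 min.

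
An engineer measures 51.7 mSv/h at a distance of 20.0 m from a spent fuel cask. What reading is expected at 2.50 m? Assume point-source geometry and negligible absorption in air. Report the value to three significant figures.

Applying the 1/r² law, the rate at 2.50 m is
(20.0/2.50)² = 64.00, so 51.7 × 64.00 = 3309 mSv/h.

3310 mSv/h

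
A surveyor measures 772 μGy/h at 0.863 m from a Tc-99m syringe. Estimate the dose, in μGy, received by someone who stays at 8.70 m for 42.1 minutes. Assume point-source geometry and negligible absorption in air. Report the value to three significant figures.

Using I₁d₁² = I₂d₂², rate at 8.70 m:
(0.863/8.70)² = 0.009840, so 772 × 0.009840 = 7.596 μGy/h.
Dose = rate × time = 7.596 μGy/h × 0.7017 h = 5.330 μGy.

5.33 μGy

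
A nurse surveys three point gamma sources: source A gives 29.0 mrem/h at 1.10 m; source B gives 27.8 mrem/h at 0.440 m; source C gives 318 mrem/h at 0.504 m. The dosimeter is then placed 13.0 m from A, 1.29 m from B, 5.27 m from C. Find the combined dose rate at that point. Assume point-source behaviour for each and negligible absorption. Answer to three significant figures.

6.35 mrem/h

By superposition, sum each source's inverse-square contribution:
A: 29.0 × (1.10/13.0)² = 0.2076 mrem/h
B: 27.8 × (0.440/1.29)² = 3.234 mrem/h
C: 318 × (0.504/5.27)² = 2.908 mrem/h
Total = 0.2076 + 3.234 + 2.908 = 6.350 mrem/h.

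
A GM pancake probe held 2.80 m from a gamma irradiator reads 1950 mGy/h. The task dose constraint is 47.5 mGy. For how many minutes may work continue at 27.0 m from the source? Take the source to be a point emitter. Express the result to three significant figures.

136 min

Applying the 1/r² law, rate at 27.0 m:
(2.80/27.0)² = 0.01075, so 1950 × 0.01075 = 20.96 mGy/h.
Stay time = 47.5 mGy ÷ 20.96 mGy/h = 2.266 h = 136.0 min.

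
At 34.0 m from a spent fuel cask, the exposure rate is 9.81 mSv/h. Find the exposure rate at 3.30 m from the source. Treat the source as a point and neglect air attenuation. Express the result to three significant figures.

1040 mSv/h

Since intensity falls as 1/r², the rate at 3.30 m is
(34.0/3.30)² = 106.2, so 9.81 × 106.2 = 1042 mSv/h.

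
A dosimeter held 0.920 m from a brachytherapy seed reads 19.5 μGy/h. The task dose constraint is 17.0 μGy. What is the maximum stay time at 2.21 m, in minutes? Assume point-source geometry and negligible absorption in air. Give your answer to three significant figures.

Applying the 1/r² law, rate at 2.21 m:
(0.920/2.21)² = 0.1733, so 19.5 × 0.1733 = 3.379 μGy/h.
Stay time = 17.0 μGy ÷ 3.379 μGy/h = 5.031 h = 301.9 min.

302 min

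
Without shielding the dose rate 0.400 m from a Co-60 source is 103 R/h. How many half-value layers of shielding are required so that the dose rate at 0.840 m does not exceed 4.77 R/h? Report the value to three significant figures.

2.29 half-value layers

At 0.840 m, distance alone gives 103 × (0.400/0.840)² = 103 × 0.2268 = 23.36 R/h.
Further attenuation needed: 23.36/4.77 = 4.897.
n = log₂(4.897) = 2.292 half-value layers.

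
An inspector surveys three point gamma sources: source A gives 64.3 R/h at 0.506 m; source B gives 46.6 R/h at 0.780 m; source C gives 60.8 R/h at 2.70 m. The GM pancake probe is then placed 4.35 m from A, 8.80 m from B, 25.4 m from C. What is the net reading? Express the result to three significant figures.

1.92 R/h

Each source contributes Iᵢ·(dᵢ/rᵢ)²; contributions add.
A: 64.3 × (0.506/4.35)² = 0.8700 R/h
B: 46.6 × (0.780/8.80)² = 0.3661 R/h
C: 60.8 × (2.70/25.4)² = 0.6870 R/h
Total = 0.8700 + 0.3661 + 0.6870 = 1.923 R/h.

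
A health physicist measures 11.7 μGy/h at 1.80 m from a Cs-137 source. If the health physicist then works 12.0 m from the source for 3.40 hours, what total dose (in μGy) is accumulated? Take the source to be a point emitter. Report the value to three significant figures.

0.895 μGy

By the inverse-square law, rate at 12.0 m:
(1.80/12.0)² = 0.02250, so 11.7 × 0.02250 = 0.2632 μGy/h.
Dose = rate × time = 0.2632 μGy/h × 3.400 h = 0.8949 μGy.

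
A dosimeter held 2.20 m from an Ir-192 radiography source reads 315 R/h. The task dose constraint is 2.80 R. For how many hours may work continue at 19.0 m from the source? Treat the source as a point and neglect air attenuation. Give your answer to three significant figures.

0.663 h

By the inverse-square law, rate at 19.0 m:
315 × (2.20/19.0)² = 315 × 0.01341 = 4.224 R/h.
Stay time = 2.80 R ÷ 4.224 R/h = 0.6629 h.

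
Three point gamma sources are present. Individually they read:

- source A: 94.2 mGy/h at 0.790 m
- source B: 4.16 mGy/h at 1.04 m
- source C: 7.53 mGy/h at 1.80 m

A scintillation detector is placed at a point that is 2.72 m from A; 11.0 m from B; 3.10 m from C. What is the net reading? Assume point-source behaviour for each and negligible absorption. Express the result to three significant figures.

Each source contributes Iᵢ·(dᵢ/rᵢ)²; contributions add.
A: 94.2 × (0.790/2.72)² = 7.946 mGy/h
B: 4.16 × (1.04/11.0)² = 0.03719 mGy/h
C: 7.53 × (1.80/3.10)² = 2.539 mGy/h
Total = 7.946 + 0.03719 + 2.539 = 10.52 mGy/h.

10.5 mGy/h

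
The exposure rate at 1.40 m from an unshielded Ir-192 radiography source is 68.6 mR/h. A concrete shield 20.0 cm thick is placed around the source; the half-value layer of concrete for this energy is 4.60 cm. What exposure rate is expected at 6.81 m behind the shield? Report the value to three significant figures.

0.142 mR/h

Distance alone: 68.6 × (1.40/6.81)² = 68.6 × 0.04226 = 2.899 mR/h.
Shield: 20.0/4.60 = 4.348 half-value layers → attenuation 2^(−4.348) = 0.04910.
Combined: 2.899 × 0.04910 = 0.1423 mR/h.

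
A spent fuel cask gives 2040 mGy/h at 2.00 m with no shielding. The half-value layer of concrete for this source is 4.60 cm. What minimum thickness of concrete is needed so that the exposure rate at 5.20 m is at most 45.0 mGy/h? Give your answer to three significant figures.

At 5.20 m, distance alone gives (2.00/5.20)² = 0.1479, so 2040 × 0.1479 = 301.7 mGy/h.
Further attenuation needed: 301.7/45.0 = 6.704.
n = log₂(6.704) = 2.745 half-value layers.
Thickness = 2.745 × 4.60 cm = 12.63 cm.

12.6 cm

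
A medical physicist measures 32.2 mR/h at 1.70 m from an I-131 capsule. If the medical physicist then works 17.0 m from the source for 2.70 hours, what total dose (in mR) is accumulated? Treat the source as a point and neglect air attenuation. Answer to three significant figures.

Using I₁d₁² = I₂d₂², rate at 17.0 m:
(1.70/17.0)² = 0.01000, so 32.2 × 0.01000 = 0.3220 mR/h.
Dose = rate × time = 0.3220 mR/h × 2.700 h = 0.8694 mR.

0.869 mR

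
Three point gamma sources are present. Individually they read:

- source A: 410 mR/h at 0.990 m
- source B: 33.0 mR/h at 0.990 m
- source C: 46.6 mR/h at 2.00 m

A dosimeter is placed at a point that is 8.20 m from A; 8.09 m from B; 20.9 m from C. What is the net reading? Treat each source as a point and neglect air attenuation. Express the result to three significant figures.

Each source contributes Iᵢ·(dᵢ/rᵢ)²; contributions add.
A: 410 × (0.990/8.20)² = 5.976 mR/h
B: 33.0 × (0.990/8.09)² = 0.4942 mR/h
C: 46.6 × (2.00/20.9)² = 0.4267 mR/h
Total = 5.976 + 0.4942 + 0.4267 = 6.897 mR/h.

6.90 mR/h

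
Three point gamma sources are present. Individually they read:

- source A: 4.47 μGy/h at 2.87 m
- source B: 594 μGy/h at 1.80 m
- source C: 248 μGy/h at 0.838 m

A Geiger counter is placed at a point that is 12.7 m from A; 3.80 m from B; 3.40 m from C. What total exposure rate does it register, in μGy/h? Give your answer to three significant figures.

149 μGy/h

By superposition, sum each source's inverse-square contribution:
A: 4.47 × (2.87/12.7)² = 0.2283 μGy/h
B: 594 × (1.80/3.80)² = 133.3 μGy/h
C: 248 × (0.838/3.40)² = 15.07 μGy/h
Total = 0.2283 + 133.3 + 15.07 = 148.6 μGy/h.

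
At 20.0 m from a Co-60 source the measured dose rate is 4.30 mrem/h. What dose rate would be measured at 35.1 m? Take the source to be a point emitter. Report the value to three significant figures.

Intensity scales as (d₁/d₂)², so scaling from 20.0 m to 35.1 m:
4.30 × (20.0/35.1)² = 4.30 × 0.3247 = 1.396 mrem/h.

1.40 mrem/h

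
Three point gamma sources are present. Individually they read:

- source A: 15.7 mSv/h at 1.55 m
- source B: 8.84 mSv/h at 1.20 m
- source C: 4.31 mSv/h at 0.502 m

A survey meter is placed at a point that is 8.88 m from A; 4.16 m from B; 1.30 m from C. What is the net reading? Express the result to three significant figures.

By superposition, sum each source's inverse-square contribution:
A: 15.7 × (1.55/8.88)² = 0.4783 mSv/h
B: 8.84 × (1.20/4.16)² = 0.7356 mSv/h
C: 4.31 × (0.502/1.30)² = 0.6427 mSv/h
Total = 0.4783 + 0.7356 + 0.6427 = 1.857 mSv/h.

1.86 mSv/h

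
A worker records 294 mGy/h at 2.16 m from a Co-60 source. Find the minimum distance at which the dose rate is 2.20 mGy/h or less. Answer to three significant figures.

Using I₁d₁² = I₂d₂², d₂ = d₁·√(I₁/I₂).
I₁/I₂ = 294/2.20 = 133.6, so d₂ = 2.16 × √133.6 = 24.97 m.

25.0 m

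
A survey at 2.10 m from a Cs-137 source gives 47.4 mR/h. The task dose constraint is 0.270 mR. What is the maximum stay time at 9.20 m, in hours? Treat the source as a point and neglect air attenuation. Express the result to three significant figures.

0.109 h

Using I₁d₁² = I₂d₂², rate at 9.20 m:
(2.10/9.20)² = 0.05210, so 47.4 × 0.05210 = 2.470 mR/h.
Stay time = 0.270 mR ÷ 2.470 mR/h = 0.1093 h.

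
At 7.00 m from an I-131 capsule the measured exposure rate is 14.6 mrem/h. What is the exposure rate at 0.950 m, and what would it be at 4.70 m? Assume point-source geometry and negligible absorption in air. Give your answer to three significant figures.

793 mrem/h; 32.4 mrem/h

By the inverse-square law,
At 0.950 m: (7.00/0.950)² = 54.29, so 14.6 × 54.29 = 792.6 mrem/h
At 4.70 m: (0.950/4.70)² = 0.04086, so 792.6 × 0.04086 = 32.39 mrem/h.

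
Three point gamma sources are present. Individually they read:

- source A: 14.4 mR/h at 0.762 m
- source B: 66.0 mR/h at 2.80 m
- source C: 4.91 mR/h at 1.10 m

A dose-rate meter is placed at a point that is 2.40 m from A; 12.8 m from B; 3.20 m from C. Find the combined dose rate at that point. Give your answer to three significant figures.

5.19 mR/h

By superposition, sum each source's inverse-square contribution:
A: 14.4 × (0.762/2.40)² = 1.452 mR/h
B: 66.0 × (2.80/12.8)² = 3.158 mR/h
C: 4.91 × (1.10/3.20)² = 0.5802 mR/h
Total = 1.452 + 3.158 + 0.5802 = 5.190 mR/h.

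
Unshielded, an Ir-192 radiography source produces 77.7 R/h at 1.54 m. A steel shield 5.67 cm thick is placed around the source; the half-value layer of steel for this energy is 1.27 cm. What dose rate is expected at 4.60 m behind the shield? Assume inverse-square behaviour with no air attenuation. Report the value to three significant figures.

0.394 R/h

Distance alone: 77.7 × (1.54/4.60)² = 77.7 × 0.1121 = 8.710 R/h.
Shield: 5.67/1.27 = 4.465 half-value layers → attenuation 2^(−4.465) = 0.04528.
Combined: 8.710 × 0.04528 = 0.3944 R/h.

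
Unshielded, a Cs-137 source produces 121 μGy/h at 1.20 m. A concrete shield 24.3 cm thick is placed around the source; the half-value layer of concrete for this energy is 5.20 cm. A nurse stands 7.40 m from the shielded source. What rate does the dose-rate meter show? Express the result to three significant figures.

0.125 μGy/h

Distance alone: 121 × (1.20/7.40)² = 121 × 0.02630 = 3.182 μGy/h.
Shield: 24.3/5.20 = 4.673 half-value layers → attenuation 2^(−4.673) = 0.03920.
Combined: 3.182 × 0.03920 = 0.1247 μGy/h.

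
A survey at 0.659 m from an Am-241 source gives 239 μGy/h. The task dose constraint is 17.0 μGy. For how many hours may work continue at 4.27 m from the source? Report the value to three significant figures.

Using I₁d₁² = I₂d₂², rate at 4.27 m:
239 × (0.659/4.27)² = 239 × 0.02382 = 5.693 μGy/h.
Stay time = 17.0 μGy ÷ 5.693 μGy/h = 2.986 h.

2.99 h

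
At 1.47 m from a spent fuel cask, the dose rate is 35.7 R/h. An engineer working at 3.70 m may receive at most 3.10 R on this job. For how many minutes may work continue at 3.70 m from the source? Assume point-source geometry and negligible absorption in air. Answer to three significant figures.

Intensity scales as (d₁/d₂)², so rate at 3.70 m:
(1.47/3.70)² = 0.1578, so 35.7 × 0.1578 = 5.633 R/h.
Stay time = 3.10 R ÷ 5.633 R/h = 0.5503 h = 33.02 min.

33.0 min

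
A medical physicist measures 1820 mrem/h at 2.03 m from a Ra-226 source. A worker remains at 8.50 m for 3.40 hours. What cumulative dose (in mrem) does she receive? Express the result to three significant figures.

Since intensity falls as 1/r², rate at 8.50 m:
1820 × (2.03/8.50)² = 1820 × 0.05704 = 103.8 mrem/h.
Dose = rate × time = 103.8 mrem/h × 3.400 h = 352.9 mrem.

353 mrem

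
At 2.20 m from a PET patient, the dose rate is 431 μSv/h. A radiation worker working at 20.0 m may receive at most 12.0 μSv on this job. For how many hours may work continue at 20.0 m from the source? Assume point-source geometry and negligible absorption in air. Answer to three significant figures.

Since intensity falls as 1/r², rate at 20.0 m:
(2.20/20.0)² = 0.01210, so 431 × 0.01210 = 5.215 μSv/h.
Stay time = 12.0 μSv ÷ 5.215 μSv/h = 2.301 h.

2.30 h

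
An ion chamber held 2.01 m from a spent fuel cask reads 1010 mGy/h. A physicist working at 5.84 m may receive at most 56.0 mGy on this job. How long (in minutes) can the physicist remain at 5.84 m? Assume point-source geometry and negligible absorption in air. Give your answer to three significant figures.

28.1 min

By the inverse-square law, rate at 5.84 m:
1010 × (2.01/5.84)² = 1010 × 0.1185 = 119.7 mGy/h.
Stay time = 56.0 mGy ÷ 119.7 mGy/h = 0.4678 h = 28.07 min.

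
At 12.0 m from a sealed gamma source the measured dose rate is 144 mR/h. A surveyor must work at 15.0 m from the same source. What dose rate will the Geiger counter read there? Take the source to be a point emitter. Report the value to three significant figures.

Using I₁d₁² = I₂d₂², scaling from 12.0 m to 15.0 m:
144 × (12.0/15.0)² = 144 × 0.6400 = 92.16 mR/h.

92.2 mR/h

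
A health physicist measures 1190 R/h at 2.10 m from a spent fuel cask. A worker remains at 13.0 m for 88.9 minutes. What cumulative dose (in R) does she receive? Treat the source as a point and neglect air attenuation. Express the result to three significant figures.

Using I₁d₁² = I₂d₂², rate at 13.0 m:
(2.10/13.0)² = 0.02609, so 1190 × 0.02609 = 31.05 R/h.
Dose = rate × time = 31.05 R/h × 1.482 h = 46.02 R.

46.0 R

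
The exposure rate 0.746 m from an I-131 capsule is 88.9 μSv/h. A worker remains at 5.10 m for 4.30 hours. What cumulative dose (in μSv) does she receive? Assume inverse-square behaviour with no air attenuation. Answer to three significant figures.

8.18 μSv

Since intensity falls as 1/r², rate at 5.10 m:
(0.746/5.10)² = 0.02140, so 88.9 × 0.02140 = 1.902 μSv/h.
Dose = rate × time = 1.902 μSv/h × 4.300 h = 8.179 μSv.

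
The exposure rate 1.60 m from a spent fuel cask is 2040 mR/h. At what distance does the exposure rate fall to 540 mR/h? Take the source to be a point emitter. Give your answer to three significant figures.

By the inverse-square law, d₂ = d₁·√(I₁/I₂).
I₁/I₂ = 2040/540 = 3.778, so d₂ = 1.60 × √3.778 = 3.110 m.

3.11 m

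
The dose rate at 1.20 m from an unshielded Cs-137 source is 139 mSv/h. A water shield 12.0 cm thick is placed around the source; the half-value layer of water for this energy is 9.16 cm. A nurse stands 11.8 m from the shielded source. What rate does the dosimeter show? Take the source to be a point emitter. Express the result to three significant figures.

0.580 mSv/h

Distance alone: (1.20/11.8)² = 0.01034, so 139 × 0.01034 = 1.437 mSv/h.
Shield: 12.0/9.16 = 1.310 half-value layers → attenuation 2^(−1.310) = 0.4033.
Combined: 1.437 × 0.4033 = 0.5795 mSv/h.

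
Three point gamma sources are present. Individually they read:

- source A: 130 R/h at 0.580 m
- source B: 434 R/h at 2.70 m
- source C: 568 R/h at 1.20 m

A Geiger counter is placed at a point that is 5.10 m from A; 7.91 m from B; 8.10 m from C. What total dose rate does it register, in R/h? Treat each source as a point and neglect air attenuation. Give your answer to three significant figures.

64.7 R/h

By superposition, sum each source's inverse-square contribution:
A: 130 × (0.580/5.10)² = 1.681 R/h
B: 434 × (2.70/7.91)² = 50.57 R/h
C: 568 × (1.20/8.10)² = 12.47 R/h
Total = 1.681 + 50.57 + 12.47 = 64.72 R/h.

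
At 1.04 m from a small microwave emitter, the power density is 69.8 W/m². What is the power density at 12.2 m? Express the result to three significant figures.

Using I₁d₁² = I₂d₂², the rate at 12.2 m is
69.8 × (1.04/12.2)² = 69.8 × 0.007267 = 0.5072 W/m².

0.507 W/m²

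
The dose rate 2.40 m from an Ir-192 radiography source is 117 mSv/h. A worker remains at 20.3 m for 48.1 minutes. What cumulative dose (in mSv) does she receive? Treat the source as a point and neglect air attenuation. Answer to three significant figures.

By the inverse-square law, rate at 20.3 m:
(2.40/20.3)² = 0.01398, so 117 × 0.01398 = 1.636 mSv/h.
Dose = rate × time = 1.636 mSv/h × 0.8017 h = 1.312 mSv.

1.31 mSv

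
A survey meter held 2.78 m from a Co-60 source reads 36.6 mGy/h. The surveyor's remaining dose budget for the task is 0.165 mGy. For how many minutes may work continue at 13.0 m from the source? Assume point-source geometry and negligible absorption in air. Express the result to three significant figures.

5.91 min

By the inverse-square law, rate at 13.0 m:
(2.78/13.0)² = 0.04573, so 36.6 × 0.04573 = 1.674 mGy/h.
Stay time = 0.165 mGy ÷ 1.674 mGy/h = 0.09857 h = 5.914 min.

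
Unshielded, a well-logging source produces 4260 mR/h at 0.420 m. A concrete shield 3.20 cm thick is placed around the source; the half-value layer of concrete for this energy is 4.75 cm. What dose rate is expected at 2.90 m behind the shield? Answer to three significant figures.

56.0 mR/h

Distance alone: (0.420/2.90)² = 0.02098, so 4260 × 0.02098 = 89.37 mR/h.
Shield: 3.20/4.75 = 0.6737 half-value layers → attenuation 2^(−0.6737) = 0.6269.
Combined: 89.37 × 0.6269 = 56.03 mR/h.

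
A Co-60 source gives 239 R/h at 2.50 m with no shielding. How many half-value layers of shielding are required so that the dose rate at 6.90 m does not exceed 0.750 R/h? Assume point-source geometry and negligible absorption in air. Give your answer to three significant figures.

5.39 half-value layers

At 6.90 m, distance alone gives (2.50/6.90)² = 0.1313, so 239 × 0.1313 = 31.38 R/h.
Further attenuation needed: 31.38/0.750 = 41.84.
n = log₂(41.84) = 5.387 half-value layers.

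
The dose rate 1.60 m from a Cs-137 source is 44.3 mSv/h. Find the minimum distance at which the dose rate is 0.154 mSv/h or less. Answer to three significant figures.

Intensity scales as (d₁/d₂)², so d₂ = d₁·√(I₁/I₂).
I₁/I₂ = 44.3/0.154 = 287.7, so d₂ = 1.60 × √287.7 = 27.14 m.

27.1 m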